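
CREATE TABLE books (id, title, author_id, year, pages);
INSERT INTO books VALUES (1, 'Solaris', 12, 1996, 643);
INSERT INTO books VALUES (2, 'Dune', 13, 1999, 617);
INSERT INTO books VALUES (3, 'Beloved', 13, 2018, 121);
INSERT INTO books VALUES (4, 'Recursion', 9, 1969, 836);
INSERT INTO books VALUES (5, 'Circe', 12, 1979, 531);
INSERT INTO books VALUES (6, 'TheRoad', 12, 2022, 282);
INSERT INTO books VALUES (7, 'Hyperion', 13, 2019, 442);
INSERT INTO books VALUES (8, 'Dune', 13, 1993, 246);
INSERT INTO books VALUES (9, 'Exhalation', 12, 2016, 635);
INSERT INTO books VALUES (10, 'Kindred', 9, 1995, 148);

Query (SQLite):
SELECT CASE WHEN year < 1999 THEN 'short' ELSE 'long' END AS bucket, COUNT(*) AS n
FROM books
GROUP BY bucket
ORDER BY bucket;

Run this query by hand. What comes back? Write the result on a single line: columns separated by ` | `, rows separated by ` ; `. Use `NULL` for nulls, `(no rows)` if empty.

long | 5 ; short | 5

Bucket rows by year < 1999 → 'short' else 'long'; count each bucket.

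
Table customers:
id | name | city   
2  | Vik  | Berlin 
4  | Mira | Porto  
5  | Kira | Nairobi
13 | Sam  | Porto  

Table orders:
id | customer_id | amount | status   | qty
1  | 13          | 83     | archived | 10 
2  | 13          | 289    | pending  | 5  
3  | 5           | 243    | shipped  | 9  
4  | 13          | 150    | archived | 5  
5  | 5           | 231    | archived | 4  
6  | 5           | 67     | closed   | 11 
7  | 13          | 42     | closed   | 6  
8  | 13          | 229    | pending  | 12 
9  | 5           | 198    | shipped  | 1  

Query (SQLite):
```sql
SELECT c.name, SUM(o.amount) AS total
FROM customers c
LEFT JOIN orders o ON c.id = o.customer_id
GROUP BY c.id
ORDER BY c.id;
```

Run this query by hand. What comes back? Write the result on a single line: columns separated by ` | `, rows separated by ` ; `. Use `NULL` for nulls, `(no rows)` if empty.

Vik | NULL ; Mira | NULL ; Kira | 739 ; Sam | 793

LEFT JOIN keeps every customers row; unmatched ones get NULL for orders columns.
Group by customers.id and compute SUM(o.amount). SUM over an all-NULL group is NULL.
  2: ids {—} → SUM(o.amount)=NULL
  4: ids {—} → SUM(o.amount)=NULL
  5: ids {3, 5, 6, 9} → SUM(o.amount)=739
  13: ids {1, 2, 4, 7, 8} → SUM(o.amount)=793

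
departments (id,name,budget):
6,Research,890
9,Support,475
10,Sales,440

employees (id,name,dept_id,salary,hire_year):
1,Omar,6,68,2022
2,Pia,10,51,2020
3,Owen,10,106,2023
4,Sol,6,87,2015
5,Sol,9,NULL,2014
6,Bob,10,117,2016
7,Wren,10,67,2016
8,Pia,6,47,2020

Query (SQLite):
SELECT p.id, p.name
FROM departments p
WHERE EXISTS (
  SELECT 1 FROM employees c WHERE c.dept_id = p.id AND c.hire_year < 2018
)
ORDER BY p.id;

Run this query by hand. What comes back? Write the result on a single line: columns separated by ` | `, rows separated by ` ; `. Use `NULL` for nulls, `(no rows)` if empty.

For each departments row, check whether any employees with matching dept_id has hire_year < 2018.
Keep rows where that is true.

6 | Research ; 9 | Support ; 10 | Sales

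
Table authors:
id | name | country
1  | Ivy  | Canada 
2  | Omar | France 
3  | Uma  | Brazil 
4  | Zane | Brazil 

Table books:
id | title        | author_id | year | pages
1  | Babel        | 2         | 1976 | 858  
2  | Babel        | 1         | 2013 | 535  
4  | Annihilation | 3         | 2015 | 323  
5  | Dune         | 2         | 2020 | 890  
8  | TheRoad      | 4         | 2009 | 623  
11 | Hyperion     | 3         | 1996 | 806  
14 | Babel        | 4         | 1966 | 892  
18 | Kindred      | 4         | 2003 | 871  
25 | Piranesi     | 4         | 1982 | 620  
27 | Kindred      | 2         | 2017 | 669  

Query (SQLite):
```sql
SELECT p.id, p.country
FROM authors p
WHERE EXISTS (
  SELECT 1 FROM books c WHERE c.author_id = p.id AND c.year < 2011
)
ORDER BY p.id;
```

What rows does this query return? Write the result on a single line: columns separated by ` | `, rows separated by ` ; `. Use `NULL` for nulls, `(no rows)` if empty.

2 | France ; 3 | Brazil ; 4 | Brazil

For each authors row, check whether any books with matching author_id has year < 2011.
Keep rows where that is true.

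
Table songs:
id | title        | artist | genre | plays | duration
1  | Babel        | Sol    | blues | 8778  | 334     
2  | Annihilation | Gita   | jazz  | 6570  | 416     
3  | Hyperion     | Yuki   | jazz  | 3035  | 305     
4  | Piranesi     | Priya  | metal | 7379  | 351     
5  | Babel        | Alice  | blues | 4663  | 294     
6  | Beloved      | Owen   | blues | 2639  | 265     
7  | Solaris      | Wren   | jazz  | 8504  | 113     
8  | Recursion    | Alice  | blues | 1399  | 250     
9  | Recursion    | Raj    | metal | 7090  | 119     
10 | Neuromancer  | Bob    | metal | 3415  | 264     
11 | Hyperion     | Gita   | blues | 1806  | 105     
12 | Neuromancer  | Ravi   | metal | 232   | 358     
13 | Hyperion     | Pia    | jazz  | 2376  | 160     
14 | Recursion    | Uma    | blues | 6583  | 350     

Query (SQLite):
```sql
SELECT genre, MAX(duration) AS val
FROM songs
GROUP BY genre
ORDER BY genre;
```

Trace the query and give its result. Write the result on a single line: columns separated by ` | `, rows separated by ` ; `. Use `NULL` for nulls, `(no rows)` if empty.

Partition songs by genre; compute MAX(duration) within each group.
  blues: ids {1, 5, 6, 8, 11, 14} → MAX(duration)=350
  jazz: ids {2, 3, 7, 13} → MAX(duration)=416
  metal: ids {4, 9, 10, 12} → MAX(duration)=358

blues | 350 ; jazz | 416 ; metal | 358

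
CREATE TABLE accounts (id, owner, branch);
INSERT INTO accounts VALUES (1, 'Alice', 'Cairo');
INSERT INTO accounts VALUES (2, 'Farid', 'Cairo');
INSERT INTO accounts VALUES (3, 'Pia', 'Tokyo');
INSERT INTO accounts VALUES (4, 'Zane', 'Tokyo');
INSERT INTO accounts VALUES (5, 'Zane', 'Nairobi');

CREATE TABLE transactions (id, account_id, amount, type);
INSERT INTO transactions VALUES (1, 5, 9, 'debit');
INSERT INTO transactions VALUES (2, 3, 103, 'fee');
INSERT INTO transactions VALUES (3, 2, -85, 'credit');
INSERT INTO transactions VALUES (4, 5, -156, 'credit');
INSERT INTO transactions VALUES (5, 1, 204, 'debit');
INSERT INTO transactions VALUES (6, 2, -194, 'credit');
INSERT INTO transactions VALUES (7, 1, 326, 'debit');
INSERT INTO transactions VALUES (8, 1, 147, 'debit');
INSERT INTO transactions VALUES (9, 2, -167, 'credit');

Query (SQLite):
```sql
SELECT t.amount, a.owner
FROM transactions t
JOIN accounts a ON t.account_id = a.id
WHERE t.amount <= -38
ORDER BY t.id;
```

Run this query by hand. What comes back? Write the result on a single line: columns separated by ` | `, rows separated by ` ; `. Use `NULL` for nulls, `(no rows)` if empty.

-85 | Farid ; -156 | Zane ; -194 | Farid ; -167 | Farid

Each transactions row matches the accounts row where account_id = accounts.id.
Then keep rows with t.amount <= -38.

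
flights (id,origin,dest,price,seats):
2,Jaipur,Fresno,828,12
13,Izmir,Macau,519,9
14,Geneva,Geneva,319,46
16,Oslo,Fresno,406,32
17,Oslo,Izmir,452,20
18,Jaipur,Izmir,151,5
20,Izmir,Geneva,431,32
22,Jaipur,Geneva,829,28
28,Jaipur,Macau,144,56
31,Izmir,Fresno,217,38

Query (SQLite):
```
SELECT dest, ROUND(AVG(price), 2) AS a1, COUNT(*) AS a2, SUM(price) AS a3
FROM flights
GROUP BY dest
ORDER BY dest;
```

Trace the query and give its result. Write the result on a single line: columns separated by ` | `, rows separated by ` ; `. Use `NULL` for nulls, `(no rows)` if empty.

Fresno | 483.67 | 3 | 1451 ; Geneva | 526.33 | 3 | 1579 ; Izmir | 301.5 | 2 | 603 ; Macau | 331.5 | 2 | 663

Group flights by dest.
Per group compute: ROUND(AVG(price), 2), COUNT(*), SUM(price).
  Fresno: ids {2, 16, 31} → ROUND(AVG(price), 2)=483.67, COUNT(*)=3, SUM(price)=1451
  Geneva: ids {14, 20, 22} → ROUND(AVG(price), 2)=526.33, COUNT(*)=3, SUM(price)=1579
  Izmir: ids {17, 18} → ROUND(AVG(price), 2)=301.5, COUNT(*)=2, SUM(price)=603
  Macau: ids {13, 28} → ROUND(AVG(price), 2)=331.5, COUNT(*)=2, SUM(price)=663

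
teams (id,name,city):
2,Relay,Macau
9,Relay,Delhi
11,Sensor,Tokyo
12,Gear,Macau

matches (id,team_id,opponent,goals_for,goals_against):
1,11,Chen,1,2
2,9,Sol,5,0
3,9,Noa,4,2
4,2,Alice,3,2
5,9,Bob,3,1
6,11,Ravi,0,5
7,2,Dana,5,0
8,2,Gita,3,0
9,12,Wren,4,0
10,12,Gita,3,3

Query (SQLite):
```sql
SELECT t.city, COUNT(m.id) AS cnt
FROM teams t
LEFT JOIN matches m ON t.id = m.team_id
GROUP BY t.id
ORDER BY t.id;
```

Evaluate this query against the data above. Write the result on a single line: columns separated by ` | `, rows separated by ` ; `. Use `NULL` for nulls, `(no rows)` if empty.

LEFT JOIN keeps every teams row; unmatched ones get NULL for matches columns.
Group by teams.id and compute COUNT(m.id). COUNT(col) of an all-NULL group is 0.
  2: ids {4, 7, 8} → COUNT(m.id)=3
  9: ids {2, 3, 5} → COUNT(m.id)=3
  11: ids {1, 6} → COUNT(m.id)=2
  12: ids {9, 10} → COUNT(m.id)=2

Macau | 3 ; Delhi | 3 ; Tokyo | 2 ; Macau | 2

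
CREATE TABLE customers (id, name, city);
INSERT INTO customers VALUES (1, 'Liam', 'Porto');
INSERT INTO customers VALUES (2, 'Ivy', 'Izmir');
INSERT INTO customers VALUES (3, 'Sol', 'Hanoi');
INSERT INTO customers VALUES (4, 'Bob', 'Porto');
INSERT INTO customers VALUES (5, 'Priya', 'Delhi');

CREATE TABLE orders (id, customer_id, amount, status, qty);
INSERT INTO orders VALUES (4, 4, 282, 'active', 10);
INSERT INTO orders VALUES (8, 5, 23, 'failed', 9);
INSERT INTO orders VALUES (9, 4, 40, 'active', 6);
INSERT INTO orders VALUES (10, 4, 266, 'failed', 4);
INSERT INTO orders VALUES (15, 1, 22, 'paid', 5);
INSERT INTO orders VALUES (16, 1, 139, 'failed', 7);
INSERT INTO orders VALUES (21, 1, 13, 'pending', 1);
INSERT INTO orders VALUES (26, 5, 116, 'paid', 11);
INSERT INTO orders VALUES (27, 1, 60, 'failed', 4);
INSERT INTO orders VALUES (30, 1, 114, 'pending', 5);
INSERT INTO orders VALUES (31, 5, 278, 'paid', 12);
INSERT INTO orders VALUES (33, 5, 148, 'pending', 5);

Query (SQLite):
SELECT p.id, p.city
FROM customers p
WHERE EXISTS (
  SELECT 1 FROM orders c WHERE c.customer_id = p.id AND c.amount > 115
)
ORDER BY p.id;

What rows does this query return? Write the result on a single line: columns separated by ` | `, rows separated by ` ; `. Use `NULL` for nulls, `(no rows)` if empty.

1 | Porto ; 4 | Porto ; 5 | Delhi

For each customers row, check whether any orders with matching customer_id has amount > 115.
Keep rows where that is true.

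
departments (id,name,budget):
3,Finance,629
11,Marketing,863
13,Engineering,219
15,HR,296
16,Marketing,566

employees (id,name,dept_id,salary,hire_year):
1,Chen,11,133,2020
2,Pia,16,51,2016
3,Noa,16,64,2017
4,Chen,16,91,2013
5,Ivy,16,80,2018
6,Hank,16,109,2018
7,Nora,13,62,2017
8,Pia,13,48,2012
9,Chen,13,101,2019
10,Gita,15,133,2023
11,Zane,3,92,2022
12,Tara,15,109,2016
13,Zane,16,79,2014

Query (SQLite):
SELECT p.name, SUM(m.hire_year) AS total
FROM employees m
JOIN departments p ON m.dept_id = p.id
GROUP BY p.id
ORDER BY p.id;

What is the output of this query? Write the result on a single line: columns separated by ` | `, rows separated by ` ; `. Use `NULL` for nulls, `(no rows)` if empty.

Finance | 2022 ; Marketing | 2020 ; Engineering | 6048 ; HR | 4039 ; Marketing | 12096

Join each employees row to its departments via dept_id.
Group joined rows by departments.id; compute SUM(m.hire_year) per group.
  3: ids {11} → SUM(m.hire_year)=2022
  11: ids {1} → SUM(m.hire_year)=2020
  13: ids {7, 8, 9} → SUM(m.hire_year)=6048
  15: ids {10, 12} → SUM(m.hire_year)=4039
  16: ids {2, 3, 4, 5, 6, 13} → SUM(m.hire_year)=12096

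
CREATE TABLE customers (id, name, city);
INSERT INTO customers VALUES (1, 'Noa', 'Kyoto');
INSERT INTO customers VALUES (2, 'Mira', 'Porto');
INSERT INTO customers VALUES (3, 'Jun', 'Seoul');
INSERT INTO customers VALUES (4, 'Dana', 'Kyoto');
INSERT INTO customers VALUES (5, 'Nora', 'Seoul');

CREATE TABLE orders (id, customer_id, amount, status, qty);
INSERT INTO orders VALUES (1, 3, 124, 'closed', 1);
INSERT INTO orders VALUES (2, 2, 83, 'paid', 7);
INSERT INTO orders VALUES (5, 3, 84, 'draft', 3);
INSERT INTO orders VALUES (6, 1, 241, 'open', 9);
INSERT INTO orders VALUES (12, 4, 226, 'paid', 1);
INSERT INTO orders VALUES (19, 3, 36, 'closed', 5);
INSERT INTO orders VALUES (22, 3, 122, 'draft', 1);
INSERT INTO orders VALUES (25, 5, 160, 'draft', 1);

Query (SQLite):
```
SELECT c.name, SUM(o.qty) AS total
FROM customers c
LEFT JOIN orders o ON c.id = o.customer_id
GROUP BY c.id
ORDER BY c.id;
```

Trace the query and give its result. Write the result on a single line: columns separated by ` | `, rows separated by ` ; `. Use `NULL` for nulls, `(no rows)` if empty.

LEFT JOIN keeps every customers row; unmatched ones get NULL for orders columns.
Group by customers.id and compute SUM(o.qty). SUM over an all-NULL group is NULL.
  1: ids {6} → SUM(o.qty)=9
  2: ids {2} → SUM(o.qty)=7
  3: ids {1, 5, 19, 22} → SUM(o.qty)=10
  4: ids {12} → SUM(o.qty)=1
  5: ids {25} → SUM(o.qty)=1

Noa | 9 ; Mira | 7 ; Jun | 10 ; Dana | 1 ; Nora | 1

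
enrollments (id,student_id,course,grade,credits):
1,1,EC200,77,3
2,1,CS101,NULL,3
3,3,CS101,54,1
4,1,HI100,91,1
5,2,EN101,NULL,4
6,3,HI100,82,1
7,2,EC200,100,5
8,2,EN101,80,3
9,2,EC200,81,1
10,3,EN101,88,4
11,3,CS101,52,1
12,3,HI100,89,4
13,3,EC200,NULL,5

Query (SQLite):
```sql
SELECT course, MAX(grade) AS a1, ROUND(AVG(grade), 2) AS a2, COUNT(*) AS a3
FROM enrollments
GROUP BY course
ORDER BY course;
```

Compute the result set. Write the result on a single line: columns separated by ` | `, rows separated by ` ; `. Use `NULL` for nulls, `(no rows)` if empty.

Group enrollments by course.
Per group compute: MAX(grade), ROUND(AVG(grade), 2), COUNT(*).
  CS101: ids {2, 3, 11} → MAX(grade)=54, ROUND(AVG(grade), 2)=53, COUNT(*)=3
  EC200: ids {1, 7, 9, 13} → MAX(grade)=100, ROUND(AVG(grade), 2)=86, COUNT(*)=4
  EN101: ids {5, 8, 10} → MAX(grade)=88, ROUND(AVG(grade), 2)=84, COUNT(*)=3
  HI100: ids {4, 6, 12} → MAX(grade)=91, ROUND(AVG(grade), 2)=87.33, COUNT(*)=3

CS101 | 54 | 53 | 3 ; EC200 | 100 | 86 | 4 ; EN101 | 88 | 84 | 3 ; HI100 | 91 | 87.33 | 3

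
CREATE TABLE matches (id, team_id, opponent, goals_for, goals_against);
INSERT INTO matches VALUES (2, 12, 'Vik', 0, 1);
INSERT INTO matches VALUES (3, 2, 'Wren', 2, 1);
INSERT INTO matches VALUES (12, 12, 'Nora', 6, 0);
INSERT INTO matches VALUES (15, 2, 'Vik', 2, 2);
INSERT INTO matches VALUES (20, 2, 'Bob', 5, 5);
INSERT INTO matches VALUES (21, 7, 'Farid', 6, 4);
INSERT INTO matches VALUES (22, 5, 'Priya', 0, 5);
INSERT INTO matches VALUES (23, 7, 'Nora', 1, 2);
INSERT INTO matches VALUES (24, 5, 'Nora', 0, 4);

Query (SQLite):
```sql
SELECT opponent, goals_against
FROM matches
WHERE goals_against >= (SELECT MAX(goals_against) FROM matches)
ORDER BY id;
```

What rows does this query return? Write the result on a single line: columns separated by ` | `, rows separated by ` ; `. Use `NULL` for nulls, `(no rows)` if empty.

Bob | 5 ; Priya | 5

Scalar subquery: MAX(goals_against) over all matches rows = 5.
Keep rows where goals_against >= that value.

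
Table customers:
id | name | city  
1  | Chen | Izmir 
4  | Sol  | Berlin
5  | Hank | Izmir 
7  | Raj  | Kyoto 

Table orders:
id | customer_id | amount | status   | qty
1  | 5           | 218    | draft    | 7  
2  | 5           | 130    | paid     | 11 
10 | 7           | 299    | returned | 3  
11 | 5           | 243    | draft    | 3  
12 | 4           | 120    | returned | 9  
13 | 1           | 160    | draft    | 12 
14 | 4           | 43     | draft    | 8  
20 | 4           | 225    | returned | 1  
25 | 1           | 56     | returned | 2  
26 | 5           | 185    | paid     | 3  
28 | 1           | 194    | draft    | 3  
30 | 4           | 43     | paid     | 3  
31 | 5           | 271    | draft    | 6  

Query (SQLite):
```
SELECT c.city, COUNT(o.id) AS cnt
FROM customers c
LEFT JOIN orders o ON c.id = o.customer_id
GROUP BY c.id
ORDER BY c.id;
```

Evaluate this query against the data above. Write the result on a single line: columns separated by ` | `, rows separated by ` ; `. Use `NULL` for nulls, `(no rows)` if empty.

Izmir | 3 ; Berlin | 4 ; Izmir | 5 ; Kyoto | 1

LEFT JOIN keeps every customers row; unmatched ones get NULL for orders columns.
Group by customers.id and compute COUNT(o.id). COUNT(col) of an all-NULL group is 0.
  1: ids {13, 25, 28} → COUNT(o.id)=3
  4: ids {12, 14, 20, 30} → COUNT(o.id)=4
  5: ids {1, 2, 11, 26, 31} → COUNT(o.id)=5
  7: ids {10} → COUNT(o.id)=1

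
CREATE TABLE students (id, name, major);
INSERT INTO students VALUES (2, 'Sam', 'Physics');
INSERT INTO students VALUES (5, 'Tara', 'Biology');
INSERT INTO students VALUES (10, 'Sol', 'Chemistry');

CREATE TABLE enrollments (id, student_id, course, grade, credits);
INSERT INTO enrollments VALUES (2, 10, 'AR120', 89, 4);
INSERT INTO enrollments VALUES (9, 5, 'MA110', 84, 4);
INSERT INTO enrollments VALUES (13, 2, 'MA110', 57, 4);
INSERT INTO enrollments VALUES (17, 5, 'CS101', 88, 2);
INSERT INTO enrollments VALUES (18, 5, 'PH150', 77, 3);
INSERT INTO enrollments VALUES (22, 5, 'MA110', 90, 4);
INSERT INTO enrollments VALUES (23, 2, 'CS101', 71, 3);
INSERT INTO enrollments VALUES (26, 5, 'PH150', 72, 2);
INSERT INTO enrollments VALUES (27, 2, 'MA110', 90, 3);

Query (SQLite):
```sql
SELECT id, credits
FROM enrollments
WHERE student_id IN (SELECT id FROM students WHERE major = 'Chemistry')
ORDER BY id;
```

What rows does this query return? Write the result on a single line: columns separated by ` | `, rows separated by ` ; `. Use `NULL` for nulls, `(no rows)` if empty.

2 | 4

Inner query: students.id where major = 'Chemistry'.
Outer: keep enrollments rows whose student_id is in that set.
Inner query → {10}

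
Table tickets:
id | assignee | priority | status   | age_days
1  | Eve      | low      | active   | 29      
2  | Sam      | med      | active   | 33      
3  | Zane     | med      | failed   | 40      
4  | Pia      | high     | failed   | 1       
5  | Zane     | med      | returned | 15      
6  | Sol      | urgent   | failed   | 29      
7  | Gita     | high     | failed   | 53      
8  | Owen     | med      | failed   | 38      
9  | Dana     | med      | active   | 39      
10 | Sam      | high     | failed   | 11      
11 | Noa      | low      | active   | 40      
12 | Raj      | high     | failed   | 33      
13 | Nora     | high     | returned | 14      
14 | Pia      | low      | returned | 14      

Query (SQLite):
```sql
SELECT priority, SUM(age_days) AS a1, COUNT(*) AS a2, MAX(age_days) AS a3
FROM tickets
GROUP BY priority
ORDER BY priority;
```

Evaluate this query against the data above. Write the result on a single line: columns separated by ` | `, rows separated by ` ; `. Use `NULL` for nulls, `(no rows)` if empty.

high | 112 | 5 | 53 ; low | 83 | 3 | 40 ; med | 165 | 5 | 40 ; urgent | 29 | 1 | 29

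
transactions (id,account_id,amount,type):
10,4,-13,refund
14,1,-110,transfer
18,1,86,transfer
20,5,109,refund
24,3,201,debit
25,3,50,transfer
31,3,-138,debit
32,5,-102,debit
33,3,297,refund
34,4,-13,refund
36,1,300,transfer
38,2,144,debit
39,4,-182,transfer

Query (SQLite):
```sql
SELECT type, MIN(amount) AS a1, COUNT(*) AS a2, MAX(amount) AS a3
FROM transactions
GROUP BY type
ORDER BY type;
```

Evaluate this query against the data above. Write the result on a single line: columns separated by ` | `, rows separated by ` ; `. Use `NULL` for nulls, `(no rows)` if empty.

Group transactions by type.
Per group compute: MIN(amount), COUNT(*), MAX(amount).
  debit: ids {24, 31, 32, 38} → MIN(amount)=-138, COUNT(*)=4, MAX(amount)=201
  refund: ids {10, 20, 33, 34} → MIN(amount)=-13, COUNT(*)=4, MAX(amount)=297
  transfer: ids {14, 18, 25, 36, 39} → MIN(amount)=-182, COUNT(*)=5, MAX(amount)=300

debit | -138 | 4 | 201 ; refund | -13 | 4 | 297 ; transfer | -182 | 5 | 300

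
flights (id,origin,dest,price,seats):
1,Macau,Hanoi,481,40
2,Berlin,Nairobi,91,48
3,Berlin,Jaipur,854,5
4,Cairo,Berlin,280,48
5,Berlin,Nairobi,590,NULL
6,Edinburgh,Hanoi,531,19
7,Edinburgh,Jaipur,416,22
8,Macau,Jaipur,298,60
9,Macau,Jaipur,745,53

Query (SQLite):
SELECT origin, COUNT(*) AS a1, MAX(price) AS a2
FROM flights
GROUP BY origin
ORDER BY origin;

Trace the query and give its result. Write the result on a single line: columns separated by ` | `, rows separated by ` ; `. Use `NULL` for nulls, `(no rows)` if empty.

Group flights by origin.
Per group compute: COUNT(*), MAX(price).
  Berlin: ids {2, 3, 5} → COUNT(*)=3, MAX(price)=854
  Cairo: ids {4} → COUNT(*)=1, MAX(price)=280
  Edinburgh: ids {6, 7} → COUNT(*)=2, MAX(price)=531
  Macau: ids {1, 8, 9} → COUNT(*)=3, MAX(price)=745

Berlin | 3 | 854 ; Cairo | 1 | 280 ; Edinburgh | 2 | 531 ; Macau | 3 | 745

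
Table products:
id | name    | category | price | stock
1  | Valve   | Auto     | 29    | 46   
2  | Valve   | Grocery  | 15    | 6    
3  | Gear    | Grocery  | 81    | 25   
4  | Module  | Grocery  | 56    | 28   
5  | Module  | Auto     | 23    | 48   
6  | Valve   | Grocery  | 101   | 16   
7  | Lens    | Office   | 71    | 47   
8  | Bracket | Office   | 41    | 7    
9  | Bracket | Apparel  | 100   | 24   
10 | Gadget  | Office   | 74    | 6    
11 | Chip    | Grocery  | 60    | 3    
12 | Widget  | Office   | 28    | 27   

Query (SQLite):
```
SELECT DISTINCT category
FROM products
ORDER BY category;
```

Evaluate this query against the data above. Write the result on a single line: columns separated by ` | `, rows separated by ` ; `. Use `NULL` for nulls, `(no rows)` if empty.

Collect distinct category values from products.

Apparel ; Auto ; Grocery ; Office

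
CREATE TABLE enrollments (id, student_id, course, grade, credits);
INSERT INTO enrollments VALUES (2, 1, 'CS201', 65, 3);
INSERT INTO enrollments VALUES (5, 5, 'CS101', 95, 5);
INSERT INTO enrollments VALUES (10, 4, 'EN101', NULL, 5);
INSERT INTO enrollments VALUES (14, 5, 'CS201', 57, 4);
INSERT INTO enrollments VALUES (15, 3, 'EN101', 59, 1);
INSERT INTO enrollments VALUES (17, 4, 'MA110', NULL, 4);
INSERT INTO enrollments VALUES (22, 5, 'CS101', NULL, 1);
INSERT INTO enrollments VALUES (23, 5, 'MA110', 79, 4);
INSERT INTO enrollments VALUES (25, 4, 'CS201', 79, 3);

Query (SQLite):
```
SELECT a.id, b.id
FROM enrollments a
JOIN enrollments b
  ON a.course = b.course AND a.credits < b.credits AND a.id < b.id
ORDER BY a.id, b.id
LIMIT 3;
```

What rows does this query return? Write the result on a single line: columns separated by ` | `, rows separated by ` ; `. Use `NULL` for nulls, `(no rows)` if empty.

2 | 14

Pairs (a,b) with same course, a.credits < b.credits, a.id < b.id.
course groups: CS101:{5,22} CS201:{2,14,25} EN101:{10,15} MA110:{17,23}
Ordered by (a.id, b.id); first 3.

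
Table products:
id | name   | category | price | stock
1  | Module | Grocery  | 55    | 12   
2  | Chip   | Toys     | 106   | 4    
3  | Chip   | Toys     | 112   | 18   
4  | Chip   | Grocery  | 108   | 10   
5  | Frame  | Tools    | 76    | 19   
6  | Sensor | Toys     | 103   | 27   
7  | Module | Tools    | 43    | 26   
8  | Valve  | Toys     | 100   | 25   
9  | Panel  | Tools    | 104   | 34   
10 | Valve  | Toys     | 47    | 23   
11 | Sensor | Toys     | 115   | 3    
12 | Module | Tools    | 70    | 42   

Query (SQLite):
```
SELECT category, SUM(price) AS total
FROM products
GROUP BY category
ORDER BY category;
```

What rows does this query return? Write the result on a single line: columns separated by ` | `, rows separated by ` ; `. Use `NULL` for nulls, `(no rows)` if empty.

Partition products by category; compute SUM(price) within each group.
  Grocery: ids {1, 4} → SUM(price)=163
  Tools: ids {5, 7, 9, 12} → SUM(price)=293
  Toys: ids {2, 3, 6, 8, 10, 11} → SUM(price)=583

Grocery | 163 ; Tools | 293 ; Toys | 583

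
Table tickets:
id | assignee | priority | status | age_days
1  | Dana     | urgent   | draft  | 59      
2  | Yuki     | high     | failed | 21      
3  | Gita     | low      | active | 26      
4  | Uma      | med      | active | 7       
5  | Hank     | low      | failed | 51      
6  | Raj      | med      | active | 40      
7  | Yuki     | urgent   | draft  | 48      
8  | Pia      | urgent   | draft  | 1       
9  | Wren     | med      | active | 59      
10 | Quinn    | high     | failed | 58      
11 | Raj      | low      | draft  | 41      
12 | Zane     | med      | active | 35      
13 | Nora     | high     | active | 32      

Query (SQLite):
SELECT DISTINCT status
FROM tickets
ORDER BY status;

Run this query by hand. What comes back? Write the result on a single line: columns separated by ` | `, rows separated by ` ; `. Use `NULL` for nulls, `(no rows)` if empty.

active ; draft ; failed

Collect distinct status values from tickets.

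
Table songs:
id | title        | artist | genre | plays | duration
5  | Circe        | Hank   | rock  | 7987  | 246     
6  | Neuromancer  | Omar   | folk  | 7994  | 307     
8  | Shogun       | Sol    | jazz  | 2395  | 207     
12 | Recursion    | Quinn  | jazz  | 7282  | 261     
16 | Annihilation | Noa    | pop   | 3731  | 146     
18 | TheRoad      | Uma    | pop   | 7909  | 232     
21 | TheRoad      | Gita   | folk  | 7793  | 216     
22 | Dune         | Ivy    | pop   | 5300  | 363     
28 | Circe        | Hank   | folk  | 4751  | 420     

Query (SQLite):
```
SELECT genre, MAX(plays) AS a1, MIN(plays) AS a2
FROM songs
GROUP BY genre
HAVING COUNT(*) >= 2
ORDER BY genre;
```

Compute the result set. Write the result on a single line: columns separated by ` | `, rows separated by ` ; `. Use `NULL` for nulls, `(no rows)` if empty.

Group songs by genre.
Per group compute: MAX(plays), MIN(plays).
HAVING: drop groups with fewer than 2 rows.
  folk: ids {6, 21, 28} → MAX(plays)=7994, MIN(plays)=4751
  jazz: ids {8, 12} → MAX(plays)=7282, MIN(plays)=2395
  pop: ids {16, 18, 22} → MAX(plays)=7909, MIN(plays)=3731
  rock: ids {5} → MAX(plays)=7987, MIN(plays)=7987

folk | 7994 | 4751 ; jazz | 7282 | 2395 ; pop | 7909 | 3731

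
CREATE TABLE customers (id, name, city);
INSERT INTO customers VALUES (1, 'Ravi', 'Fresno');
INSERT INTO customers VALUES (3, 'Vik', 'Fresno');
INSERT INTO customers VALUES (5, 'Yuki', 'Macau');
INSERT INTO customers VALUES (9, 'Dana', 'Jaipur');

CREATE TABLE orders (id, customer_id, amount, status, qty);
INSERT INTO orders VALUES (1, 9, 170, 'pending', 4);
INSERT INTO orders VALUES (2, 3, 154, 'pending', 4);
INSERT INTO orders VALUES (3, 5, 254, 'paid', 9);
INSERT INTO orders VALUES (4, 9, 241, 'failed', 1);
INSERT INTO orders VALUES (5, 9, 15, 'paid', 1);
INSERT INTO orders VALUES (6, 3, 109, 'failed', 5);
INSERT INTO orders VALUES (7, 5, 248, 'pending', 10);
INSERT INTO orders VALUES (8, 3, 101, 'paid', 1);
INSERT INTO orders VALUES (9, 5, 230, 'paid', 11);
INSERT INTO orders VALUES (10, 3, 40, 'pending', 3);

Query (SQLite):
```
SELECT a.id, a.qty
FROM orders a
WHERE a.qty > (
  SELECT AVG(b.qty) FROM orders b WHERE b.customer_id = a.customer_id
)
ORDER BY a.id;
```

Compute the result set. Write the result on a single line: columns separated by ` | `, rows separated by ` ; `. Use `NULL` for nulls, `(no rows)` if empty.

1 | 4 ; 2 | 4 ; 6 | 5 ; 9 | 11

For each orders row a, compute AVG(qty) over rows sharing a.customer_id.
Keep row a if a.qty > that per-group AVG.
  customer_id=3: AVG(qty) = 3.25
  customer_id=5: AVG(qty) = 10.0
  customer_id=9: AVG(qty) = 2.0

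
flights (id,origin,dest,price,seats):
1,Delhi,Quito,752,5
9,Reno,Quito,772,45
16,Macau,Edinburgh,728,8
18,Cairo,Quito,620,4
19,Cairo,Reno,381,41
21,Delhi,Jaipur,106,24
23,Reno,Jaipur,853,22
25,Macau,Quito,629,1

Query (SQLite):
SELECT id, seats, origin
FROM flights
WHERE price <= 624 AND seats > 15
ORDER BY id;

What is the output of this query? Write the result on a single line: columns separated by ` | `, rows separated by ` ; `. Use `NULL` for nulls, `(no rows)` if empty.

price <= 624: ids {18, 19, 21}
seats > 15: ids {9, 19, 21, 23}
Combine with AND.

19 | 41 | Cairo ; 21 | 24 | Delhi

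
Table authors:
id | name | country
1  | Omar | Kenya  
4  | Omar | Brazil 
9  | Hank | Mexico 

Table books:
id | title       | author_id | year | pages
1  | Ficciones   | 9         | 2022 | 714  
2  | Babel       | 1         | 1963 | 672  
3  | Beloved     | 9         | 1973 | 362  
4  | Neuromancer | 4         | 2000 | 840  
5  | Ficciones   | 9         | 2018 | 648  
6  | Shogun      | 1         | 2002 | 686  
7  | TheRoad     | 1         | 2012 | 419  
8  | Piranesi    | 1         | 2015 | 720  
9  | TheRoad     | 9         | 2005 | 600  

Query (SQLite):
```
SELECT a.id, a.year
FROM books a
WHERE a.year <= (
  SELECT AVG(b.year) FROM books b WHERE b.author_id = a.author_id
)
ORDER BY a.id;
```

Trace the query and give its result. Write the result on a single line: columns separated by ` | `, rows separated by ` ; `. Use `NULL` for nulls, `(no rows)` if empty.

For each books row a, compute AVG(year) over rows sharing a.author_id.
Keep row a if a.year <= that per-group AVG.
  author_id=1: AVG(year) = 1998.0
  author_id=4: AVG(year) = 2000.0
  author_id=9: AVG(year) = 2004.5

2 | 1963 ; 3 | 1973 ; 4 | 2000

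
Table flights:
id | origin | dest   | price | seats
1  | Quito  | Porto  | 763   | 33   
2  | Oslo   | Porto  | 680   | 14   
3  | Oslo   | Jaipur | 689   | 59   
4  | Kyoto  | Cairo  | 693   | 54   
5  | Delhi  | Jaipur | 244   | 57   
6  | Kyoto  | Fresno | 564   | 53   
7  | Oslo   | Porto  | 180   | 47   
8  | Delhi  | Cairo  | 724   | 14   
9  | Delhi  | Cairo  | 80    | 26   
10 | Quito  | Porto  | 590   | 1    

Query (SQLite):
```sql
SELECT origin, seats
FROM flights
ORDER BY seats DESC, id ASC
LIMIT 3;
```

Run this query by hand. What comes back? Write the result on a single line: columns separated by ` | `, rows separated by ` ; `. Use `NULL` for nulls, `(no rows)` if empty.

Sort by seats desc, tiebreak id asc: (59, id=3), (57, id=5), (54, id=4), (53, id=6), (47, id=7), (33, id=1) …. Take first 3.

Oslo | 59 ; Delhi | 57 ; Kyoto | 54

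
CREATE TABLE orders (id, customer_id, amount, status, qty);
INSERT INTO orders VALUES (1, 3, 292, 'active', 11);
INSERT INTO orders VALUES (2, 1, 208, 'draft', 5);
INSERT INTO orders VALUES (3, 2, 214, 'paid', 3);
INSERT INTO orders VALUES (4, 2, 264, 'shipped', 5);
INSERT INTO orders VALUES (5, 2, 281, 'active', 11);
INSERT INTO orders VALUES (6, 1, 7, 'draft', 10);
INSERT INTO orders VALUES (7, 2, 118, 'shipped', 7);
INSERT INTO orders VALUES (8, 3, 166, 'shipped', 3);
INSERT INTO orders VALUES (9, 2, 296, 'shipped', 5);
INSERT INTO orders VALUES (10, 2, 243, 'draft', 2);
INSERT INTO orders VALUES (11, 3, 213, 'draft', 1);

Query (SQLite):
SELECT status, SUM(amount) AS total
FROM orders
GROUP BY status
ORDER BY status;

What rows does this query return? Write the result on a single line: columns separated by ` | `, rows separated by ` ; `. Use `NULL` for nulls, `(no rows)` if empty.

Partition orders by status; compute SUM(amount) within each group.
  active: ids {1, 5} → SUM(amount)=573
  draft: ids {2, 6, 10, 11} → SUM(amount)=671
  paid: ids {3} → SUM(amount)=214
  shipped: ids {4, 7, 8, 9} → SUM(amount)=844

active | 573 ; draft | 671 ; paid | 214 ; shipped | 844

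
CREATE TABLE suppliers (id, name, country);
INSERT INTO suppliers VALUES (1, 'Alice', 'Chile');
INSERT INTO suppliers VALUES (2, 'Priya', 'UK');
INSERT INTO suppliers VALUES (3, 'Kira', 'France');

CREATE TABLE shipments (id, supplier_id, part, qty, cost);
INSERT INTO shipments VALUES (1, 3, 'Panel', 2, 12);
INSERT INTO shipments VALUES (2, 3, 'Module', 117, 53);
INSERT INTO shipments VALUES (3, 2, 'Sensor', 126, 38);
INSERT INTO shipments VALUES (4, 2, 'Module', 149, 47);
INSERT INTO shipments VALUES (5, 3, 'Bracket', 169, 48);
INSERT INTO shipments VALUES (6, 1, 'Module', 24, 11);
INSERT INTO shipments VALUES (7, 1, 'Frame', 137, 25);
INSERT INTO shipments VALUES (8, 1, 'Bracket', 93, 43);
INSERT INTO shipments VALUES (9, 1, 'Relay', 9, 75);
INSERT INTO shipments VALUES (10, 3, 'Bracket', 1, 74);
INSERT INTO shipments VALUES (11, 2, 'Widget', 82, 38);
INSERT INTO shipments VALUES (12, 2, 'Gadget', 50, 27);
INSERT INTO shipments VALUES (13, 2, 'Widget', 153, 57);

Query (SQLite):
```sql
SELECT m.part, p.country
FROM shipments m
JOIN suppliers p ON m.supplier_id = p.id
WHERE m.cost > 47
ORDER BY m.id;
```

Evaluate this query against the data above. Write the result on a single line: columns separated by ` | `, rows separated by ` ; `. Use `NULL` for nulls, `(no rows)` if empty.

Each shipments row matches the suppliers row where supplier_id = suppliers.id.
Then keep rows with m.cost > 47.

Module | France ; Bracket | France ; Relay | Chile ; Bracket | France ; Widget | UK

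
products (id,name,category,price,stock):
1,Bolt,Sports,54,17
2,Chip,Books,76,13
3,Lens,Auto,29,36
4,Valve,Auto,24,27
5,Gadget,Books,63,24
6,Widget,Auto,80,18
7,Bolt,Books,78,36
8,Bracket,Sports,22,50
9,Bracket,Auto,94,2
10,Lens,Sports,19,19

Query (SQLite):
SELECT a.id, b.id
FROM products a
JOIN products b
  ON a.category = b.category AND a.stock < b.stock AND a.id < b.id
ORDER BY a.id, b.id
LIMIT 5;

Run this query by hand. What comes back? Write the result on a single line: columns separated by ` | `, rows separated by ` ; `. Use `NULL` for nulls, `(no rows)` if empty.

Pairs (a,b) with same category, a.stock < b.stock, a.id < b.id.
category groups: Auto:{3,4,6,9} Books:{2,5,7} Sports:{1,8,10}
Ordered by (a.id, b.id); first 5.

1 | 8 ; 1 | 10 ; 2 | 5 ; 2 | 7 ; 5 | 7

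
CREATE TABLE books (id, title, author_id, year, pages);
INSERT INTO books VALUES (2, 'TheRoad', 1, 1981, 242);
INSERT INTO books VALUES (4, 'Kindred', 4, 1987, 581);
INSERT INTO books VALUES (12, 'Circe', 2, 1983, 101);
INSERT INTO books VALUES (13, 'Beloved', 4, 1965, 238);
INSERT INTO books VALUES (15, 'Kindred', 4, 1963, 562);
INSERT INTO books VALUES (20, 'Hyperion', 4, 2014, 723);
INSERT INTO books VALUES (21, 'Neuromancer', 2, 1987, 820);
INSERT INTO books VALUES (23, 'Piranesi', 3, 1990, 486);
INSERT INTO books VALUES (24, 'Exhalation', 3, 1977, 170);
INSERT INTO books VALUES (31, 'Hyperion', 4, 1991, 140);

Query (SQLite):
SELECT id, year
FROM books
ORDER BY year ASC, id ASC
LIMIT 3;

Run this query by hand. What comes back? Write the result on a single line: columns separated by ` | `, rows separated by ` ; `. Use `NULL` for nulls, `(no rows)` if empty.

15 | 1963 ; 13 | 1965 ; 24 | 1977

Sort by year asc, tiebreak id asc: (1963, id=15), (1965, id=13), (1977, id=24), (1981, id=2), (1983, id=12), (1987, id=4) …. Take first 3.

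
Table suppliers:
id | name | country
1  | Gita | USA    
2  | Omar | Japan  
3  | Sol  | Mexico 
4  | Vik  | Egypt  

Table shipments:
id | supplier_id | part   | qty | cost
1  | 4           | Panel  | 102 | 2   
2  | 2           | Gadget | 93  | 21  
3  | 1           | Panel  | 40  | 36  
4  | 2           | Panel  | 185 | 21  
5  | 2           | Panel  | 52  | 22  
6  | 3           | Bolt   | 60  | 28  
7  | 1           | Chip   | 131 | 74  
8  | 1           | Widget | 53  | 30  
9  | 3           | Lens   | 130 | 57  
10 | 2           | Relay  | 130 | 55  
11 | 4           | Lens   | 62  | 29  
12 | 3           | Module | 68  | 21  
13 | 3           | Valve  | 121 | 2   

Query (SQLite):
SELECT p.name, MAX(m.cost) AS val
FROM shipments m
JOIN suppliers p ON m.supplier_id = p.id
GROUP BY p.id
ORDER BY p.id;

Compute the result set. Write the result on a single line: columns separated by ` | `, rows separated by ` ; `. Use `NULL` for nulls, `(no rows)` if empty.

Join each shipments row to its suppliers via supplier_id.
Group joined rows by suppliers.id; compute MAX(m.cost) per group.
  1: ids {3, 7, 8} → MAX(m.cost)=74
  2: ids {2, 4, 5, 10} → MAX(m.cost)=55
  3: ids {6, 9, 12, 13} → MAX(m.cost)=57
  4: ids {1, 11} → MAX(m.cost)=29

Gita | 74 ; Omar | 55 ; Sol | 57 ; Vik | 29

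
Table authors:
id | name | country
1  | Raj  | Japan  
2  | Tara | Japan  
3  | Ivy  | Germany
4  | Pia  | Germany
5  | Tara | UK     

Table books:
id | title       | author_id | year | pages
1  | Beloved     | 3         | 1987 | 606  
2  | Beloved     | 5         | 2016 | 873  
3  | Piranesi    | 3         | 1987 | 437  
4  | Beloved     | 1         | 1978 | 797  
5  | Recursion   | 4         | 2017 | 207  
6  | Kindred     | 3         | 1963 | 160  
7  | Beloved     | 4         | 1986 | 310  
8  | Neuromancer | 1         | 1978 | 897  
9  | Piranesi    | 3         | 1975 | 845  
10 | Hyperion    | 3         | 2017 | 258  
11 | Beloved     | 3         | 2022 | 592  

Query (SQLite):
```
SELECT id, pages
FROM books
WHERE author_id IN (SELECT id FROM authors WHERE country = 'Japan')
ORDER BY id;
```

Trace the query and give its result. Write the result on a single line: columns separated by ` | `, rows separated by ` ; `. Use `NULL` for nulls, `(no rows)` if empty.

4 | 797 ; 8 | 897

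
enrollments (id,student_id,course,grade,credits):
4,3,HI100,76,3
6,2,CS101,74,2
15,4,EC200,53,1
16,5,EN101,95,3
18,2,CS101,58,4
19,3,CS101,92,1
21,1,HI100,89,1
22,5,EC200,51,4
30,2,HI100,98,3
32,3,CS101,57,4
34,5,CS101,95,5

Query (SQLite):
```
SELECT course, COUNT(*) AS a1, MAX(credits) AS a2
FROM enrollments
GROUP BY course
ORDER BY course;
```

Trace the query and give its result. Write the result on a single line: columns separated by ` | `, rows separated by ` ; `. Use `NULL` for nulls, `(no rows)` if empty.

CS101 | 5 | 5 ; EC200 | 2 | 4 ; EN101 | 1 | 3 ; HI100 | 3 | 3

Group enrollments by course.
Per group compute: COUNT(*), MAX(credits).
  CS101: ids {6, 18, 19, 32, 34} → COUNT(*)=5, MAX(credits)=5
  EC200: ids {15, 22} → COUNT(*)=2, MAX(credits)=4
  EN101: ids {16} → COUNT(*)=1, MAX(credits)=3
  HI100: ids {4, 21, 30} → COUNT(*)=3, MAX(credits)=3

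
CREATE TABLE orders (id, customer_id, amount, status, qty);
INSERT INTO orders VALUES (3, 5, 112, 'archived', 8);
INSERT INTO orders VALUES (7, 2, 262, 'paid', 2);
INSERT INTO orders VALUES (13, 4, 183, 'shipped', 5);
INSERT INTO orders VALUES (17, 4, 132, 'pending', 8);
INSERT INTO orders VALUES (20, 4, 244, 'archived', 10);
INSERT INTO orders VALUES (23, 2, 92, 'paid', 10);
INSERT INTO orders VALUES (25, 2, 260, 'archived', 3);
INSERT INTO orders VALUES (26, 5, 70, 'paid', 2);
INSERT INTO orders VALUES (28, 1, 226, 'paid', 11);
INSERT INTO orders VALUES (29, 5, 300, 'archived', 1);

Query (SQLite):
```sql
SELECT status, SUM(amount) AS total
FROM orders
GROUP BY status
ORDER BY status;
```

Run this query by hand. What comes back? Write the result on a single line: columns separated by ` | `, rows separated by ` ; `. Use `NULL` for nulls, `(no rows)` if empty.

archived | 916 ; paid | 650 ; pending | 132 ; shipped | 183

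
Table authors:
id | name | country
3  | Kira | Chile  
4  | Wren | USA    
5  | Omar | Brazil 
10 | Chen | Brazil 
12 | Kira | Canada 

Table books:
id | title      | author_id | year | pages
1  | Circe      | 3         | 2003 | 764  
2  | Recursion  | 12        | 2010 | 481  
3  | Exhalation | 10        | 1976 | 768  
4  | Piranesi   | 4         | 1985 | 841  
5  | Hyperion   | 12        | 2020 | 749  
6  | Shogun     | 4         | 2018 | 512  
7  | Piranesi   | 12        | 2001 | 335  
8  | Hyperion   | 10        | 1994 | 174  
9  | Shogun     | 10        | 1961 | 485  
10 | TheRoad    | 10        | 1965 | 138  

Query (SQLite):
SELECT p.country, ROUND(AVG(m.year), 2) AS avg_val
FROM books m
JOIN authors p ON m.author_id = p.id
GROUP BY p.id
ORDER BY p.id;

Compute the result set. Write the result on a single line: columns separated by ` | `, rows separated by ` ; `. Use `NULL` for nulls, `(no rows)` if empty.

Chile | 2003 ; USA | 2001.5 ; Brazil | 1974 ; Canada | 2010.33

Join each books row to its authors via author_id.
Group joined rows by authors.id; compute ROUND(AVG(m.year), 2) per group.
  3: ids {1} → ROUND(AVG(m.year), 2)=2003
  4: ids {4, 6} → ROUND(AVG(m.year), 2)=2001.5
  10: ids {3, 8, 9, 10} → ROUND(AVG(m.year), 2)=1974
  12: ids {2, 5, 7} → ROUND(AVG(m.year), 2)=2010.33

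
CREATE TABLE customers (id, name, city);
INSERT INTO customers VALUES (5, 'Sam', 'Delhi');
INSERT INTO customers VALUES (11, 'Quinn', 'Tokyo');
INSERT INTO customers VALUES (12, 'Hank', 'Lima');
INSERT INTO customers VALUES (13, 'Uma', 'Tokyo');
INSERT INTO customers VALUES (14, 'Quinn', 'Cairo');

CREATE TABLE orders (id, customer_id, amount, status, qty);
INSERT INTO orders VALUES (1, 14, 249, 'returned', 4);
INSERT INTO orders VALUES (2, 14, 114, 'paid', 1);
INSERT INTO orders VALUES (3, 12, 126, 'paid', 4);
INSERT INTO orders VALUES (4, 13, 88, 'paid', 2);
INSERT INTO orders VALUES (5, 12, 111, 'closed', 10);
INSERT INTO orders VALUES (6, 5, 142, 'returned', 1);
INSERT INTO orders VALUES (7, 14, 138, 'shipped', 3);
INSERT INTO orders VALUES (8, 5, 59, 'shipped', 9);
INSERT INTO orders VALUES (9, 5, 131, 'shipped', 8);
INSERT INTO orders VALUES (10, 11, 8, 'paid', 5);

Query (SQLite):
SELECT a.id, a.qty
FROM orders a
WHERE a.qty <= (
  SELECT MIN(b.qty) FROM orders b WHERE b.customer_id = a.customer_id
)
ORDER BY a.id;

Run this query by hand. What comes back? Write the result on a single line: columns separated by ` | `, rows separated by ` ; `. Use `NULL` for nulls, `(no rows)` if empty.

2 | 1 ; 3 | 4 ; 4 | 2 ; 6 | 1 ; 10 | 5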